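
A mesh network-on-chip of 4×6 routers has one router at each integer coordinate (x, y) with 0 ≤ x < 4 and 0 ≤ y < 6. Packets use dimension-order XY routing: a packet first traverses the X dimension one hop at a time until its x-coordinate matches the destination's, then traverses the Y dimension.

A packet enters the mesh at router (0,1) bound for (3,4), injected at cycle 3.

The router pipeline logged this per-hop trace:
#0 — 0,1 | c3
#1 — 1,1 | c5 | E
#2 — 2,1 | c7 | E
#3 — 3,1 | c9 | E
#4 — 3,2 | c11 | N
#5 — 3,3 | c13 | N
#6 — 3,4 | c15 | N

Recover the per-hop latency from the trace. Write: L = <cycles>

Δcyc across hop 0→1: 5 − 3 = 2.
Per-hop latency L = Δcyc = 2.

L = 2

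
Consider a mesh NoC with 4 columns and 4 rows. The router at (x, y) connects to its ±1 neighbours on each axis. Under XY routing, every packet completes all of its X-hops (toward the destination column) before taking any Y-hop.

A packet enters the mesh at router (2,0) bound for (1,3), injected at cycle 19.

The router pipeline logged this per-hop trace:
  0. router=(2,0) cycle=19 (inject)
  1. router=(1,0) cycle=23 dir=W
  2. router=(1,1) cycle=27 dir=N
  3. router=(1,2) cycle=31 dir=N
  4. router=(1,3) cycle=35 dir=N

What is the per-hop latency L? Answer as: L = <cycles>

L = 4

Δcyc across hop 0→1: 23 − 19 = 4.
That increment is L by definition: L = 4.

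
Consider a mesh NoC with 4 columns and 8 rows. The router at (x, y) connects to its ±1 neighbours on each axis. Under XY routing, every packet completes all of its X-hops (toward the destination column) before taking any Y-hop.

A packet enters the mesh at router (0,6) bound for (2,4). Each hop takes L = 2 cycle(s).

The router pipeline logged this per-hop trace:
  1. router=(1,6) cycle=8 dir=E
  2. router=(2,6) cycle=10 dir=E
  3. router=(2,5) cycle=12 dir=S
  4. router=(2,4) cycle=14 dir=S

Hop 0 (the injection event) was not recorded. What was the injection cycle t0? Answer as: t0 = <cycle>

t0 = 6

cyc[1] = 8 and cyc[k] = t0 + k·L for every k.
t0 = cyc[1] − L = 8 − 2 = 6.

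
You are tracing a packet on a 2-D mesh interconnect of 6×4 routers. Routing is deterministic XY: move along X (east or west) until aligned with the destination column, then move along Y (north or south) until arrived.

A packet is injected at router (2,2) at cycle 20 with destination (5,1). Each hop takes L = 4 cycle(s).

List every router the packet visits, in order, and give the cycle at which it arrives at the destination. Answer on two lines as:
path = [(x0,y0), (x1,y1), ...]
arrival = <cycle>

hop 0: (2,2) @ cyc 20
hop 1: (3,2) @ cyc 24  [E]
hop 2: (4,2) @ cyc 28  [E]
hop 3: (5,2) @ cyc 32  [E]
hop 4: (5,1) @ cyc 36  [S]

path = [(2,2), (3,2), (4,2), (5,2), (5,1)]
arrival = 36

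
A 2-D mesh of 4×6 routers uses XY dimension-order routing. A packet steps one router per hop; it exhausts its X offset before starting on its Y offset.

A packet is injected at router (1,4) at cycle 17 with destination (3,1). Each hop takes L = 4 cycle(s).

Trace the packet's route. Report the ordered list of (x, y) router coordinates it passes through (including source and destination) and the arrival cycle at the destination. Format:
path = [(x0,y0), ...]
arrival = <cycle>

path = [(1,4), (2,4), (3,4), (3,3), (3,2), (3,1)]
arrival = 37

t=17: at (1,4)
t=21: at (2,4) after E
t=25: at (3,4) after E
t=29: at (3,3) after S
t=33: at (3,2) after S
t=37: at (3,1) after S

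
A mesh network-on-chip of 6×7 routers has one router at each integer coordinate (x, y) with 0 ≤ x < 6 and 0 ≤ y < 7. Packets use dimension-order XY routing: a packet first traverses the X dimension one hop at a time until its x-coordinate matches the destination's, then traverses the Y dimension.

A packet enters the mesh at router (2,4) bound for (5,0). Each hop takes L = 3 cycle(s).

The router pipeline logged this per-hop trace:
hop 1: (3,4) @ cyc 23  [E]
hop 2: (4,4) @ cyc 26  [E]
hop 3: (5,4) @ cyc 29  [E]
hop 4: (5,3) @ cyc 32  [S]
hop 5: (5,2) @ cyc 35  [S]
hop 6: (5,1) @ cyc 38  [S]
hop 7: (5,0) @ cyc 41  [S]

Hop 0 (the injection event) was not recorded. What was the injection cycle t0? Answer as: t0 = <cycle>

At hop 1 the cycle is 23; in general cyc_k = t0 + kL.
So t0 = 23 − 1·3 = 20.

t0 = 20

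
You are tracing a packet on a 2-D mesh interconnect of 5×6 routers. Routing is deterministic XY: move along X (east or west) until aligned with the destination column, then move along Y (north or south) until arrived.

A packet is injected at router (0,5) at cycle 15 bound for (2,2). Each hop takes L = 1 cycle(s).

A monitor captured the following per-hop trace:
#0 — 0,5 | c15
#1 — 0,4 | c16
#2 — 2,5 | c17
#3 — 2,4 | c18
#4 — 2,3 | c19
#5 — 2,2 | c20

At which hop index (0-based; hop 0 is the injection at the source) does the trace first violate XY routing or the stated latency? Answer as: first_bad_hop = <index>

first_bad_hop = 1

check 1→ d=(0,-1) cyc+1: BAD: Y-move but x=0≠2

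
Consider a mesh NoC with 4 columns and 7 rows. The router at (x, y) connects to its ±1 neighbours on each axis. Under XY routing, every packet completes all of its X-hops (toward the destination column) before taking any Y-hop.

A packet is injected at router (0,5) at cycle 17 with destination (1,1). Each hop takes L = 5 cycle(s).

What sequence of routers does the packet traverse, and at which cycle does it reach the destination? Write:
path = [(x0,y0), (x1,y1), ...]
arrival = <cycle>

path = [(0,5), (1,5), (1,4), (1,3), (1,2), (1,1)]
arrival = 42

[0] x=0 y=5 t=17
[1] x=1 y=5 t=22 →E
[2] x=1 y=4 t=27 →S
[3] x=1 y=3 t=32 →S
[4] x=1 y=2 t=37 →S
[5] x=1 y=1 t=42 →S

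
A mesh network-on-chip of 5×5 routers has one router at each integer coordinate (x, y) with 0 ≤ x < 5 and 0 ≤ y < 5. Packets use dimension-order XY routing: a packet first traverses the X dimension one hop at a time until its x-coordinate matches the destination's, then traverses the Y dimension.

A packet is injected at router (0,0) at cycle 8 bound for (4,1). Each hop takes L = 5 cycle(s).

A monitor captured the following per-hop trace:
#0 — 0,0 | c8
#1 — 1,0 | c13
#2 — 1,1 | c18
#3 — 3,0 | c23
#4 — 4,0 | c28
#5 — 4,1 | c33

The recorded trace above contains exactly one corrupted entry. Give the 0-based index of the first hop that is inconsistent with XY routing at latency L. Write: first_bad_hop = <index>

first_bad_hop = 2

check 1→ d=(1,0) cyc+5: ok
check 2→ d=(0,1) cyc+5: BAD: Y-move but x=1≠4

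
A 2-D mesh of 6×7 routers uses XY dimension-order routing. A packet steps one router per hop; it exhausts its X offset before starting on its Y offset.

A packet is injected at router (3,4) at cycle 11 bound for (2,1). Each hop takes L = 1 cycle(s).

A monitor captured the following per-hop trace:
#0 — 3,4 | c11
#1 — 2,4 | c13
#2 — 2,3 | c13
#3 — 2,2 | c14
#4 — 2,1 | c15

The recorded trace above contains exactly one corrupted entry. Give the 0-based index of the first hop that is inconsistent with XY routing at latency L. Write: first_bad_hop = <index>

hop 1: step (-1,+0), +2 cyc — BAD: Δcyc=2≠L

first_bad_hop = 1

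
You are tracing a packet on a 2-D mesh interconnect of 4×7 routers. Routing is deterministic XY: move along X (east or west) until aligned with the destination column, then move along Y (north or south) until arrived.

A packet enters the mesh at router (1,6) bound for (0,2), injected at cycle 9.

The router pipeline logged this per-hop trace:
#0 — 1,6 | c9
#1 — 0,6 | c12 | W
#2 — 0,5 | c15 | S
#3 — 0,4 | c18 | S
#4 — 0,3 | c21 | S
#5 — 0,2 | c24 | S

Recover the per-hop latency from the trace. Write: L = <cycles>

L = 3

Between hops 0 and 1 the cycle counter advances 12 − 9 = 3.
Per-hop latency L = Δcyc = 3.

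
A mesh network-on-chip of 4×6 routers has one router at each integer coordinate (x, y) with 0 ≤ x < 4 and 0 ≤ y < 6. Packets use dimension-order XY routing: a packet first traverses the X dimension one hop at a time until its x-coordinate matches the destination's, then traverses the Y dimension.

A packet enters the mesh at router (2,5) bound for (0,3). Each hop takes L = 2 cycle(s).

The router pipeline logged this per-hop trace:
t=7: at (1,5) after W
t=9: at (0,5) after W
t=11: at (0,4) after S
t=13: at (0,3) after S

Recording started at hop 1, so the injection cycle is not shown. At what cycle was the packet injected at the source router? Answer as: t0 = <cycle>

t0 = 5

cyc[1] = 7 and cyc[k] = t0 + k·L for every k.
Subtract one hop: t0 = 7 − 2 = 5.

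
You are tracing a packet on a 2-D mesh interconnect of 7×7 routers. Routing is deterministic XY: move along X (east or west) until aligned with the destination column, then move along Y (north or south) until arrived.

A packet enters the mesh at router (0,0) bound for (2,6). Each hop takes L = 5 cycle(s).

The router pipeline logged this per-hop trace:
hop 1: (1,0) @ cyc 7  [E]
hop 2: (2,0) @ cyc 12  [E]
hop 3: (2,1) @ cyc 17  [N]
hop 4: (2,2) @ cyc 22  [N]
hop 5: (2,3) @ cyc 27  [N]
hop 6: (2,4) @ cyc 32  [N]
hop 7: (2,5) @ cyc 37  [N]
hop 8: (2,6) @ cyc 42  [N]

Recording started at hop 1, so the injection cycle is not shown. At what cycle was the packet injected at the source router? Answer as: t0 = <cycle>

t0 = 2

Hop 1 reached at cycle 7; hop k is at t0 + k·L.
Subtract one hop: t0 = 7 − 5 = 2.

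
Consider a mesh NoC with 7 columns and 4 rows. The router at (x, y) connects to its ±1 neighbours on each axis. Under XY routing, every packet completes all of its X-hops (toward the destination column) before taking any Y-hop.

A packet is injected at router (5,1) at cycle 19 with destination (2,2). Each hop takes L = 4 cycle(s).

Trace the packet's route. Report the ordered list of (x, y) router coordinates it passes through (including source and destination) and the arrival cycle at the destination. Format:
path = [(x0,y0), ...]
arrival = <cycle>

path = [(5,1), (4,1), (3,1), (2,1), (2,2)]
arrival = 35

src (5,1)  cyc=19
W→(4,1)  cyc=23
W→(3,1)  cyc=27
W→(2,1)  cyc=31
N→(2,2)  cyc=35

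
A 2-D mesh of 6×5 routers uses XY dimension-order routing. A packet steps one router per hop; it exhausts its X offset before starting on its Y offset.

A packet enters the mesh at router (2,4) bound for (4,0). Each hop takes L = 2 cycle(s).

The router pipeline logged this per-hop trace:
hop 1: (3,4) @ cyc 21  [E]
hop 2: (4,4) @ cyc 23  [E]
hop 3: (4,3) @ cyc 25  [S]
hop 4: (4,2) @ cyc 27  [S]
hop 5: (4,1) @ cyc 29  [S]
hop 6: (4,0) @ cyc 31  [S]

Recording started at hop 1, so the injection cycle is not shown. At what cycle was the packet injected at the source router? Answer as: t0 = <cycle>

Hop 1 reached at cycle 21; hop k is at t0 + k·L.
Therefore t0 = 21 − L = 19.

t0 = 19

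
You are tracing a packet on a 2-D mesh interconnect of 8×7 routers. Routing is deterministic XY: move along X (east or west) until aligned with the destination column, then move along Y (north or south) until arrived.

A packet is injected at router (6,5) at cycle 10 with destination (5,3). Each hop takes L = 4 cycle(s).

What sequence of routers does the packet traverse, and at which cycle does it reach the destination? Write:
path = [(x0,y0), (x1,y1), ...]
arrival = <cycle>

#0 — 6,5 | c10
#1 — 5,5 | c14 | W
#2 — 5,4 | c18 | S
#3 — 5,3 | c22 | S

path = [(6,5), (5,5), (5,4), (5,3)]
arrival = 22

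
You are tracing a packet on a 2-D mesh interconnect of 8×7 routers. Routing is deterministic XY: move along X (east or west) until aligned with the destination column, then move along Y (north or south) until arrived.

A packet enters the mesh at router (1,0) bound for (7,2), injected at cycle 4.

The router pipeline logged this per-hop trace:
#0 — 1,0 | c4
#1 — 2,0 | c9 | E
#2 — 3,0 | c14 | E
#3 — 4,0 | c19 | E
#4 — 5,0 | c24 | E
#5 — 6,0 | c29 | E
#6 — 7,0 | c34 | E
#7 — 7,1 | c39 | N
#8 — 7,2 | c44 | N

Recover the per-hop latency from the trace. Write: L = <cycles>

L = 5

Δcyc across hop 0→1: 9 − 4 = 5.
One hop costs L cycles, so L = 5.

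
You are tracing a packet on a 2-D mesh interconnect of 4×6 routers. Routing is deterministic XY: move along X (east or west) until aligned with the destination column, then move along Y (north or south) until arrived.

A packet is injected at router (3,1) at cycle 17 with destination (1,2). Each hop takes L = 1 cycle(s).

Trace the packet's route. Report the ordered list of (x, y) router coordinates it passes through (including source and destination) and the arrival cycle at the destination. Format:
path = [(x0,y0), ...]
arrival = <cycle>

path = [(3,1), (2,1), (1,1), (1,2)]
arrival = 20

  0. router=(3,1) cycle=17 (inject)
  1. router=(2,1) cycle=18 dir=W
  2. router=(1,1) cycle=19 dir=W
  3. router=(1,2) cycle=20 dir=N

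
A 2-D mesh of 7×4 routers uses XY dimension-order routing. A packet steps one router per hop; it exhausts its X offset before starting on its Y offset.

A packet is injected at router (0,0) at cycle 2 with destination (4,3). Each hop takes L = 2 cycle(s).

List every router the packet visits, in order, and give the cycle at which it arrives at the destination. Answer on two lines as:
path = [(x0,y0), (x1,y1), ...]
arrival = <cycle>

t=2: at (0,0)
t=4: at (1,0) after E
t=6: at (2,0) after E
t=8: at (3,0) after E
t=10: at (4,0) after E
t=12: at (4,1) after N
t=14: at (4,2) after N
t=16: at (4,3) after N

path = [(0,0), (1,0), (2,0), (3,0), (4,0), (4,1), (4,2), (4,3)]
arrival = 16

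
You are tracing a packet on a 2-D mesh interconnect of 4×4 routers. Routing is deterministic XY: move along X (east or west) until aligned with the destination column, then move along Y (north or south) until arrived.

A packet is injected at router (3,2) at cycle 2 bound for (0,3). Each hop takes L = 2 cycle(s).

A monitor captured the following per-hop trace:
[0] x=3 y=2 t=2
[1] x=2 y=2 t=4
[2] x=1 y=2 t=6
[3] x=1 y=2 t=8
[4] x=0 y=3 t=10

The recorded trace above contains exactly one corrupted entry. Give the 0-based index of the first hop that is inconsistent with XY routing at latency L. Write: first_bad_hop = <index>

  1: Δx=-1 Δy=+0 Δt=2 [ok]
  2: Δx=-1 Δy=+0 Δt=2 [ok]
  3: Δx=+0 Δy=+0 Δt=2 [BAD: non-unit step]

first_bad_hop = 3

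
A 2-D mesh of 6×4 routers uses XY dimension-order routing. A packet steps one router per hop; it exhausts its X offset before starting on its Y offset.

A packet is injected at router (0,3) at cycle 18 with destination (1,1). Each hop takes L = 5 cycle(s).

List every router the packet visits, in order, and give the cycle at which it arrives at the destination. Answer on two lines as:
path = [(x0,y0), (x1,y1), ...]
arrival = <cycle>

path = [(0,3), (1,3), (1,2), (1,1)]
arrival = 33

src (0,3)  cyc=18
E→(1,3)  cyc=23
S→(1,2)  cyc=28
S→(1,1)  cyc=33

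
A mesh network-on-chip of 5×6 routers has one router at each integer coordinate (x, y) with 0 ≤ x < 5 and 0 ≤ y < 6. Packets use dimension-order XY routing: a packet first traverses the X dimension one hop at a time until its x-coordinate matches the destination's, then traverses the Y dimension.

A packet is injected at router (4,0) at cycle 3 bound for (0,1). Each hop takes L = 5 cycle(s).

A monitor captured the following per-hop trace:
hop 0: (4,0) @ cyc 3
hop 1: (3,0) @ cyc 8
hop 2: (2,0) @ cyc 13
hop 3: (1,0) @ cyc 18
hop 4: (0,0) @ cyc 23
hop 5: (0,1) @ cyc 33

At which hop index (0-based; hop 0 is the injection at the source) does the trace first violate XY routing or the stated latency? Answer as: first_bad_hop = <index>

first_bad_hop = 5

check 1→ d=(-1,0) cyc+5: ok
check 2→ d=(-1,0) cyc+5: ok
check 3→ d=(-1,0) cyc+5: ok
check 4→ d=(-1,0) cyc+5: ok
check 5→ d=(0,1) cyc+10: BAD: Δcyc=10≠L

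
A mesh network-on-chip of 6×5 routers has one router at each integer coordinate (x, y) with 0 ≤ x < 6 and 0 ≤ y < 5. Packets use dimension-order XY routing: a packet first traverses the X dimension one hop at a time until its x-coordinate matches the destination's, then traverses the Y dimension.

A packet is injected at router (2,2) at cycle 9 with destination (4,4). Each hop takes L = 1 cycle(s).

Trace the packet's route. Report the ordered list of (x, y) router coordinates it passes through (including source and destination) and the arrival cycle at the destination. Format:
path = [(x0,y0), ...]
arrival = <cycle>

path = [(2,2), (3,2), (4,2), (4,3), (4,4)]
arrival = 13

hop 0: (2,2) @ cyc 9
hop 1: (3,2) @ cyc 10  [E]
hop 2: (4,2) @ cyc 11  [E]
hop 3: (4,3) @ cyc 12  [N]
hop 4: (4,4) @ cyc 13  [N]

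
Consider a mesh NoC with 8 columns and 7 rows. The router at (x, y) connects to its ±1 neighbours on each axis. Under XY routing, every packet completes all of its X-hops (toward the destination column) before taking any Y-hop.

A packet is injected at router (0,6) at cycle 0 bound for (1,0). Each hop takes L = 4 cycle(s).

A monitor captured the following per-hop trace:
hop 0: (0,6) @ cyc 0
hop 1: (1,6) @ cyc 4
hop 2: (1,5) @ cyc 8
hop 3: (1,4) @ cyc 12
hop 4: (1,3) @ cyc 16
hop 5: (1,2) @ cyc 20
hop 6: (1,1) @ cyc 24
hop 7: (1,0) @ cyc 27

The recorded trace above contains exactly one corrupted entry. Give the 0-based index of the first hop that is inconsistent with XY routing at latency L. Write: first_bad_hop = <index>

first_bad_hop = 7

  1: Δx=+1 Δy=+0 Δt=4 [ok]
  2: Δx=+0 Δy=-1 Δt=4 [ok]
  3: Δx=+0 Δy=-1 Δt=4 [ok]
  4: Δx=+0 Δy=-1 Δt=4 [ok]
  5: Δx=+0 Δy=-1 Δt=4 [ok]
  6: Δx=+0 Δy=-1 Δt=4 [ok]
  7: Δx=+0 Δy=-1 Δt=3 [BAD: Δcyc=3≠L]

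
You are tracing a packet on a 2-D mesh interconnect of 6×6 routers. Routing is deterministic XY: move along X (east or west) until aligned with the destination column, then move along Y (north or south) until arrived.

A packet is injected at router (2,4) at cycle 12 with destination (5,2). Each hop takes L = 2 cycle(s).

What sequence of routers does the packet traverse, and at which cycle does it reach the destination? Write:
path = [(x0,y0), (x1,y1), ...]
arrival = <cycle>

path = [(2,4), (3,4), (4,4), (5,4), (5,3), (5,2)]
arrival = 22

  0. router=(2,4) cycle=12 (inject)
  1. router=(3,4) cycle=14 dir=E
  2. router=(4,4) cycle=16 dir=E
  3. router=(5,4) cycle=18 dir=E
  4. router=(5,3) cycle=20 dir=S
  5. router=(5,2) cycle=22 dir=S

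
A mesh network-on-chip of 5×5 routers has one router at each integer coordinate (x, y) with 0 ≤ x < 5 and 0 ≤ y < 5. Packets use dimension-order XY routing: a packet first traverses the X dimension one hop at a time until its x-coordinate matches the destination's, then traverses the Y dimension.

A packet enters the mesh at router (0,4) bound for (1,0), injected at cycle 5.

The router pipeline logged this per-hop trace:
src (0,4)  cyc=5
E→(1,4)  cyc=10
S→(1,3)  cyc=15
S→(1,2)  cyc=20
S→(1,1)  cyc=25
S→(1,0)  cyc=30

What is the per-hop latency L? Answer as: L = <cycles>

Between hops 0 and 1 the cycle counter advances 10 − 5 = 5.
That increment is L by definition: L = 5.

L = 5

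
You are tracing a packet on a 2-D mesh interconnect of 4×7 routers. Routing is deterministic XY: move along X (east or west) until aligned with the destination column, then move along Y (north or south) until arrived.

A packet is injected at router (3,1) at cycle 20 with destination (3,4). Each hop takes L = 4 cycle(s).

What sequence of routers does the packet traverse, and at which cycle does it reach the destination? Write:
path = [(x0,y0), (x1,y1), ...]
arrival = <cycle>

path = [(3,1), (3,2), (3,3), (3,4)]
arrival = 32

#0 — 3,1 | c20
#1 — 3,2 | c24 | N
#2 — 3,3 | c28 | N
#3 — 3,4 | c32 | N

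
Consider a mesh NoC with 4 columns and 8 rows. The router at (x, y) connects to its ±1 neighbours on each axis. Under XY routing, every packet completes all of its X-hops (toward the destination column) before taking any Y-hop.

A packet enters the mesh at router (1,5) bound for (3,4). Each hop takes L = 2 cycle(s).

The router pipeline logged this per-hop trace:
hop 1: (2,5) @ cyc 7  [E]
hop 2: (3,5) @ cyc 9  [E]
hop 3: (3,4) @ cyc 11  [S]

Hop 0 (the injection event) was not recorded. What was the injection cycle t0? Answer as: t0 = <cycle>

The first recorded entry is hop 1 at cycle 7.
Therefore t0 = 7 − L = 5.

t0 = 5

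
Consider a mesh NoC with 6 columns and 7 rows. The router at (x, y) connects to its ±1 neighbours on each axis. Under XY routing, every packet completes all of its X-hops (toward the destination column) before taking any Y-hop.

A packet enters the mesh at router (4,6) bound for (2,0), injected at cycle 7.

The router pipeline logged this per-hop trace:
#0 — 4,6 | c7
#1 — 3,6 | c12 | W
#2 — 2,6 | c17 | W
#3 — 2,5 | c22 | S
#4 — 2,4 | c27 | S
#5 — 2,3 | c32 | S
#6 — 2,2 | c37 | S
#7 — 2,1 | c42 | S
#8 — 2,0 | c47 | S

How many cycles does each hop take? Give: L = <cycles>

L = 5

Between hops 0 and 1 the cycle counter advances 12 − 7 = 5.
That increment is L by definition: L = 5.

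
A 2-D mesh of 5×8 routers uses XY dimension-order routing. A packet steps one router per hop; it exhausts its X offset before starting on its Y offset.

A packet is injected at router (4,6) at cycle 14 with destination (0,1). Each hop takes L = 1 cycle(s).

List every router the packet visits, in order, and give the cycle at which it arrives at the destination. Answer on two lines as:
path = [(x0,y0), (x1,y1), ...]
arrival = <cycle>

hop 0: (4,6) @ cyc 14
hop 1: (3,6) @ cyc 15  [W]
hop 2: (2,6) @ cyc 16  [W]
hop 3: (1,6) @ cyc 17  [W]
hop 4: (0,6) @ cyc 18  [W]
hop 5: (0,5) @ cyc 19  [S]
hop 6: (0,4) @ cyc 20  [S]
hop 7: (0,3) @ cyc 21  [S]
hop 8: (0,2) @ cyc 22  [S]
hop 9: (0,1) @ cyc 23  [S]

path = [(4,6), (3,6), (2,6), (1,6), (0,6), (0,5), (0,4), (0,3), (0,2), (0,1)]
arrival = 23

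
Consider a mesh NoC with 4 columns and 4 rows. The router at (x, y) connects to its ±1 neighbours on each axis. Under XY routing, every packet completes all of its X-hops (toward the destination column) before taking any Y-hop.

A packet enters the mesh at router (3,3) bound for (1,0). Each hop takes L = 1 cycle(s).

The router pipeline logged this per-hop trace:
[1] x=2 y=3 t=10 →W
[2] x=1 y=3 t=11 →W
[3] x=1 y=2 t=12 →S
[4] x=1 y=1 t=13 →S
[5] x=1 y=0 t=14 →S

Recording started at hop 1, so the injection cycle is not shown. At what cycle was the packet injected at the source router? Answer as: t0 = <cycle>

Hop 1 reached at cycle 10; hop k is at t0 + k·L.
Therefore t0 = 10 − L = 9.

t0 = 9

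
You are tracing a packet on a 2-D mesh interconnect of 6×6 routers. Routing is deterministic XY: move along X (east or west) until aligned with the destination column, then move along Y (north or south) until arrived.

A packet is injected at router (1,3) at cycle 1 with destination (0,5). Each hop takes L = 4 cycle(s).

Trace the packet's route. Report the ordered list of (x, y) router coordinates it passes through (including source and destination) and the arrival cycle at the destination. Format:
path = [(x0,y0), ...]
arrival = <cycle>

path = [(1,3), (0,3), (0,4), (0,5)]
arrival = 13

hop 0: (1,3) @ cyc 1
hop 1: (0,3) @ cyc 5  [W]
hop 2: (0,4) @ cyc 9  [N]
hop 3: (0,5) @ cyc 13  [N]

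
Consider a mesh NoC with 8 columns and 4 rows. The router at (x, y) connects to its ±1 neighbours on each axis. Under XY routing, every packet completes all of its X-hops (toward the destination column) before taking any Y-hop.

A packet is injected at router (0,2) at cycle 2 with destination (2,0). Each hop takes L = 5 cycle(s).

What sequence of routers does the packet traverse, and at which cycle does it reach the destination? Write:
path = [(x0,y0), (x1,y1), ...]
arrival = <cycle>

src (0,2)  cyc=2
E→(1,2)  cyc=7
E→(2,2)  cyc=12
S→(2,1)  cyc=17
S→(2,0)  cyc=22

path = [(0,2), (1,2), (2,2), (2,1), (2,0)]
arrival = 22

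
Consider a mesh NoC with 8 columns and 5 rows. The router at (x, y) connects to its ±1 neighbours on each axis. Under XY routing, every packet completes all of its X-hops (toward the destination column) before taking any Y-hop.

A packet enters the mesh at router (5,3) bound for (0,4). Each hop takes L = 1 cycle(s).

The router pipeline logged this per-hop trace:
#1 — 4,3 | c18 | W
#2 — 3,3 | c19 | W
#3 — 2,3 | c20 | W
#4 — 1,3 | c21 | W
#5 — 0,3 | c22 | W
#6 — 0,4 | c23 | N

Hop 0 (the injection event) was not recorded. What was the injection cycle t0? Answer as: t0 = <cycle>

The first recorded entry is hop 1 at cycle 18.
Subtract one hop: t0 = 18 − 1 = 17.

t0 = 17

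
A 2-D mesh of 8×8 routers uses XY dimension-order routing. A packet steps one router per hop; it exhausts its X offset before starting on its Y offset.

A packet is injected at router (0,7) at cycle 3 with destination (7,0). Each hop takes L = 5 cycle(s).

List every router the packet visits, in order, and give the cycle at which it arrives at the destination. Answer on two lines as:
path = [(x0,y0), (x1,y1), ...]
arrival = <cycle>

path = [(0,7), (1,7), (2,7), (3,7), (4,7), (5,7), (6,7), (7,7), (7,6), (7,5), (7,4), (7,3), (7,2), (7,1), (7,0)]
arrival = 73

[0] x=0 y=7 t=3
[1] x=1 y=7 t=8 →E
[2] x=2 y=7 t=13 →E
[3] x=3 y=7 t=18 →E
[4] x=4 y=7 t=23 →E
[5] x=5 y=7 t=28 →E
[6] x=6 y=7 t=33 →E
[7] x=7 y=7 t=38 →E
[8] x=7 y=6 t=43 →S
[9] x=7 y=5 t=48 →S
[10] x=7 y=4 t=53 →S
[11] x=7 y=3 t=58 →S
[12] x=7 y=2 t=63 →S
[13] x=7 y=1 t=68 →S
[14] x=7 y=0 t=73 →S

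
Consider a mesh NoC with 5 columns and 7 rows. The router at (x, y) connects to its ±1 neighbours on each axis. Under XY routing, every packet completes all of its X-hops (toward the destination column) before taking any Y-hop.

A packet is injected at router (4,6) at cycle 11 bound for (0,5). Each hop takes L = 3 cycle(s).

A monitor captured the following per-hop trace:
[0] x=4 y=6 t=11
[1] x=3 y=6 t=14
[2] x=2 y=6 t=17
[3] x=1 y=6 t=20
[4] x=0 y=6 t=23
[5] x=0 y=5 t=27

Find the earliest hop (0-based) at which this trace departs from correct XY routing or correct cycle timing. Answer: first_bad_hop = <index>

[1] (-1,+0) / 3c ⇒ ok
[2] (-1,+0) / 3c ⇒ ok
[3] (-1,+0) / 3c ⇒ ok
[4] (-1,+0) / 3c ⇒ ok
[5] (+0,-1) / 4c ⇒ BAD: Δcyc=4≠L

first_bad_hop = 5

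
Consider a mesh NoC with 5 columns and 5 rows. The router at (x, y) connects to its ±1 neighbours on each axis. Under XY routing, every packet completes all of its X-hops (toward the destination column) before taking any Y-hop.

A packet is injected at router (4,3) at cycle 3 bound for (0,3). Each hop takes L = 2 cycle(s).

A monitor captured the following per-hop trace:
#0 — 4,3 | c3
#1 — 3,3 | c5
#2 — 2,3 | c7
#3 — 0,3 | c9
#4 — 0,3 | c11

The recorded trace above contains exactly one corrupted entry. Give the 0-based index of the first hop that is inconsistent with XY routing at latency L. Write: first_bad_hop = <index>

hop 1: step (-1,+0), +2 cyc — ok
hop 2: step (-1,+0), +2 cyc — ok
hop 3: step (-2,+0), +2 cyc — BAD: non-unit step

first_bad_hop = 3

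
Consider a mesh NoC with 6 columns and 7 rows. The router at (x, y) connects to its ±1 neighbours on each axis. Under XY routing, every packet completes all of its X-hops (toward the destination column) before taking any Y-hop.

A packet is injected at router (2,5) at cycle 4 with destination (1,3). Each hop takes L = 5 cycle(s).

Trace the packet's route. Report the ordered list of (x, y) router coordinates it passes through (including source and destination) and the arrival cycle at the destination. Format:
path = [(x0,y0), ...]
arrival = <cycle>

path = [(2,5), (1,5), (1,4), (1,3)]
arrival = 19

#0 — 2,5 | c4
#1 — 1,5 | c9 | W
#2 — 1,4 | c14 | S
#3 — 1,3 | c19 | S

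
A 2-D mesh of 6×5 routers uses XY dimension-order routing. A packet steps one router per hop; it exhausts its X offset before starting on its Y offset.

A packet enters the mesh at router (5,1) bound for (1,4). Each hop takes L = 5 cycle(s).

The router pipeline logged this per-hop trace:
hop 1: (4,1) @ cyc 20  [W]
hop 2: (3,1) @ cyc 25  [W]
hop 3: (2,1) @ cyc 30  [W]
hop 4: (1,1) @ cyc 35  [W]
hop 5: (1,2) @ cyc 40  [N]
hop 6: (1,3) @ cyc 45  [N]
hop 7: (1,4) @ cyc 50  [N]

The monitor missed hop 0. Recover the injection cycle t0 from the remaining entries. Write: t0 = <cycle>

Hop 1 reached at cycle 20; hop k is at t0 + k·L.
So t0 = 20 − 1·5 = 15.

t0 = 15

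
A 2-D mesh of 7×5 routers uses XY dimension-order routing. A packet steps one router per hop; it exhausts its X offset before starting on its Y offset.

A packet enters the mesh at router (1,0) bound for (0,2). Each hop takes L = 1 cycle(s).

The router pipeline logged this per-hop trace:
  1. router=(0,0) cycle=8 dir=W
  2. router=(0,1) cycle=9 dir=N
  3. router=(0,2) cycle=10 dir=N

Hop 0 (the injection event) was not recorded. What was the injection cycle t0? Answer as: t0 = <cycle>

cyc[1] = 8 and cyc[k] = t0 + k·L for every k.
Therefore t0 = 8 − L = 7.

t0 = 7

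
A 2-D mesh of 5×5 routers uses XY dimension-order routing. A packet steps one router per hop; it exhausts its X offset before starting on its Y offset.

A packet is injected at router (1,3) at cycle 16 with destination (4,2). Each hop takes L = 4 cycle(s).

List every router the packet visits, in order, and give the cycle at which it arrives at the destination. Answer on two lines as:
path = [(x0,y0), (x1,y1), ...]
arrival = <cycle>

hop 0: (1,3) @ cyc 16
hop 1: (2,3) @ cyc 20  [E]
hop 2: (3,3) @ cyc 24  [E]
hop 3: (4,3) @ cyc 28  [E]
hop 4: (4,2) @ cyc 32  [S]

path = [(1,3), (2,3), (3,3), (4,3), (4,2)]
arrival = 32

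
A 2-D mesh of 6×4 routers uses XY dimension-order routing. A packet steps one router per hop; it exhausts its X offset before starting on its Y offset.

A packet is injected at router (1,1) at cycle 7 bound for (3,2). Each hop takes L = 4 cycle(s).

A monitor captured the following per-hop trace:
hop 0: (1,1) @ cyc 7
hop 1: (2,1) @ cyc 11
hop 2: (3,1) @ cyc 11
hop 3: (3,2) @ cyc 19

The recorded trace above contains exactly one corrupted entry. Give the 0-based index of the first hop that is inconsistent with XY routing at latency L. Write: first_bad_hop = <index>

hop 1: step (+1,+0), +4 cyc — ok
hop 2: step (+1,+0), +0 cyc — BAD: Δcyc=0≠L

first_bad_hop = 2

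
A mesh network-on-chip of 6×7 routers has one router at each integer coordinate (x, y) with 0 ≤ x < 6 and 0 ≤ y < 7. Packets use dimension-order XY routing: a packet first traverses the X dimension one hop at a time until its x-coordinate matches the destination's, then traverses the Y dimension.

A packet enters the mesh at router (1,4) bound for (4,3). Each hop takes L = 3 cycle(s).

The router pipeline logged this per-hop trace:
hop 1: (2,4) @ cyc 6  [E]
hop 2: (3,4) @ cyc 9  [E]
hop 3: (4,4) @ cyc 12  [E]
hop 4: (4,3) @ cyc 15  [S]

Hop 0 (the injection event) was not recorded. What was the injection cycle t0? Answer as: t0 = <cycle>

At hop 1 the cycle is 6; in general cyc_k = t0 + kL.
t0 = cyc[1] − L = 6 − 3 = 3.

t0 = 3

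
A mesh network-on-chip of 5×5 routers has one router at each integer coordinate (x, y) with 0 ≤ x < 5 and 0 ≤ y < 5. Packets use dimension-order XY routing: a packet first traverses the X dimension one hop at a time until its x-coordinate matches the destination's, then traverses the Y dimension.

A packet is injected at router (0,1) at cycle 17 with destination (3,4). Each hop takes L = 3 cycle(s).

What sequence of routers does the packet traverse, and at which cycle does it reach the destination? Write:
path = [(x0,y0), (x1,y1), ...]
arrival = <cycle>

#0 — 0,1 | c17
#1 — 1,1 | c20 | E
#2 — 2,1 | c23 | E
#3 — 3,1 | c26 | E
#4 — 3,2 | c29 | N
#5 — 3,3 | c32 | N
#6 — 3,4 | c35 | N

path = [(0,1), (1,1), (2,1), (3,1), (3,2), (3,3), (3,4)]
arrival = 35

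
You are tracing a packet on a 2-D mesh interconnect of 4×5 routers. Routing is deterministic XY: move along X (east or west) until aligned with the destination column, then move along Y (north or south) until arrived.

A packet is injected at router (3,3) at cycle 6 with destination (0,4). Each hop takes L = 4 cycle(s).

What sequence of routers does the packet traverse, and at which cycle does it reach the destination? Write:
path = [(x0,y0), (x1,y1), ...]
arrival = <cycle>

[0] x=3 y=3 t=6
[1] x=2 y=3 t=10 →W
[2] x=1 y=3 t=14 →W
[3] x=0 y=3 t=18 →W
[4] x=0 y=4 t=22 →N

path = [(3,3), (2,3), (1,3), (0,3), (0,4)]
arrival = 22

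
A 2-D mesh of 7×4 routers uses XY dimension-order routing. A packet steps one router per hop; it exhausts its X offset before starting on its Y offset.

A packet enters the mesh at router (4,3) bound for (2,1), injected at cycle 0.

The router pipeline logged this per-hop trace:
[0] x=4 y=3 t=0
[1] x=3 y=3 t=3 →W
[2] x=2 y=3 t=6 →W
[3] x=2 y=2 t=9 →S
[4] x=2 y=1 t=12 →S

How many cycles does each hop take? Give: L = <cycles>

L = 3

cyc[1] − cyc[0] = 3 − 0 = 3.
That increment is L by definition: L = 3.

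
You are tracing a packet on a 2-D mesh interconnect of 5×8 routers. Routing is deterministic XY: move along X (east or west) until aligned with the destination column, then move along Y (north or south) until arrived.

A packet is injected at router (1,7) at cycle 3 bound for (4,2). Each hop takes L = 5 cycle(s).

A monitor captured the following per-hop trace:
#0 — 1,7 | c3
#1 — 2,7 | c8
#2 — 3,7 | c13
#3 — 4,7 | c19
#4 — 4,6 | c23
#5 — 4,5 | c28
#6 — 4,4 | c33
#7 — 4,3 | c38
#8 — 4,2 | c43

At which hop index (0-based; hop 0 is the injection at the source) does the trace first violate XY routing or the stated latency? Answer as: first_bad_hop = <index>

first_bad_hop = 3

check 1→ d=(1,0) cyc+5: ok
check 2→ d=(1,0) cyc+5: ok
check 3→ d=(1,0) cyc+6: BAD: Δcyc=6≠L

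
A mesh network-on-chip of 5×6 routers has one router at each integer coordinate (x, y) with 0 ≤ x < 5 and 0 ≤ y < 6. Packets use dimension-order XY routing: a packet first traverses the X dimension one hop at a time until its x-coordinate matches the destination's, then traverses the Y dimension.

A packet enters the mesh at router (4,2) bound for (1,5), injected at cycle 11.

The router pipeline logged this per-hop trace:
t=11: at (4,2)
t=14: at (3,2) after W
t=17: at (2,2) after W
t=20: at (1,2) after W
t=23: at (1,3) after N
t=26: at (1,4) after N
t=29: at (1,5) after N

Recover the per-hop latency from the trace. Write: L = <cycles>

Between hops 0 and 1 the cycle counter advances 14 − 11 = 3.
Per-hop latency L = Δcyc = 3.

L = 3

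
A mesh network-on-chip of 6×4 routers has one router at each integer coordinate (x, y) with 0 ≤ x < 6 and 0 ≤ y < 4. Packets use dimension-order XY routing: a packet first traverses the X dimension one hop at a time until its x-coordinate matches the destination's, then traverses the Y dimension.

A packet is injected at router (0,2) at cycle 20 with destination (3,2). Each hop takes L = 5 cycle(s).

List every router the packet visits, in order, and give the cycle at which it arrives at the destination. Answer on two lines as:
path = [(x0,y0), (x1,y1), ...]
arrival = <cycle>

t=20: at (0,2)
t=25: at (1,2) after E
t=30: at (2,2) after E
t=35: at (3,2) after E

path = [(0,2), (1,2), (2,2), (3,2)]
arrival = 35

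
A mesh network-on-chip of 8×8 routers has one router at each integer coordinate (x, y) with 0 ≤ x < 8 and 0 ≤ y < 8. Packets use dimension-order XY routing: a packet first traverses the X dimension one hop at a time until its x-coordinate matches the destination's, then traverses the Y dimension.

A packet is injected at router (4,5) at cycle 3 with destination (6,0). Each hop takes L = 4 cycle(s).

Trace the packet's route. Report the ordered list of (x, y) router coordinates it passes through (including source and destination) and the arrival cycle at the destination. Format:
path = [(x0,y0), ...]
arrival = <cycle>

path = [(4,5), (5,5), (6,5), (6,4), (6,3), (6,2), (6,1), (6,0)]
arrival = 31

hop 0: (4,5) @ cyc 3
hop 1: (5,5) @ cyc 7  [E]
hop 2: (6,5) @ cyc 11  [E]
hop 3: (6,4) @ cyc 15  [S]
hop 4: (6,3) @ cyc 19  [S]
hop 5: (6,2) @ cyc 23  [S]
hop 6: (6,1) @ cyc 27  [S]
hop 7: (6,0) @ cyc 31  [S]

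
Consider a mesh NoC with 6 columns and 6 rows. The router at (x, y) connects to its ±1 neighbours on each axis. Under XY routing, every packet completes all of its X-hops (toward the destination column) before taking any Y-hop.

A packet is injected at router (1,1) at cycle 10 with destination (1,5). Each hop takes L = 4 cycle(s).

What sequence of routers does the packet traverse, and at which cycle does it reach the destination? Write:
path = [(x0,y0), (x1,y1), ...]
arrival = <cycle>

path = [(1,1), (1,2), (1,3), (1,4), (1,5)]
arrival = 26

hop 0: (1,1) @ cyc 10
hop 1: (1,2) @ cyc 14  [N]
hop 2: (1,3) @ cyc 18  [N]
hop 3: (1,4) @ cyc 22  [N]
hop 4: (1,5) @ cyc 26  [N]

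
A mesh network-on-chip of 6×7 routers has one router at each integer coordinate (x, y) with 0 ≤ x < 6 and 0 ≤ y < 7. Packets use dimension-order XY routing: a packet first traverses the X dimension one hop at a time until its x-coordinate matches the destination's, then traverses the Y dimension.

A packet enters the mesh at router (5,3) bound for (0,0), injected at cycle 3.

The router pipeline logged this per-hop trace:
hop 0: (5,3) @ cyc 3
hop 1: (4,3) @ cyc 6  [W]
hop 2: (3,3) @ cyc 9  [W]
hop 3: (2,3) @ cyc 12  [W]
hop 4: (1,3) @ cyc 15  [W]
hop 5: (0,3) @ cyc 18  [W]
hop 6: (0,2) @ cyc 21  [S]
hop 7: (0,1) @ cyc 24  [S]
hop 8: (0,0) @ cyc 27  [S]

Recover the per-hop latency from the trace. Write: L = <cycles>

From hop 0 (3) to hop 1 (6): +3 cycles.
Per-hop latency L = Δcyc = 3.

L = 3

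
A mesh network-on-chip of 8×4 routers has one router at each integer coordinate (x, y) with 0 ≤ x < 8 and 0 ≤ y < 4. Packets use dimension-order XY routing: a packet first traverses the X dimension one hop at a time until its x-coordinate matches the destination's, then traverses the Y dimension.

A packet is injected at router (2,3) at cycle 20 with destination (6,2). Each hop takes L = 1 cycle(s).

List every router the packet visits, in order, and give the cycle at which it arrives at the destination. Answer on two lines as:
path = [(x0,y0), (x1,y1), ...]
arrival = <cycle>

path = [(2,3), (3,3), (4,3), (5,3), (6,3), (6,2)]
arrival = 25

#0 — 2,3 | c20
#1 — 3,3 | c21 | E
#2 — 4,3 | c22 | E
#3 — 5,3 | c23 | E
#4 — 6,3 | c24 | E
#5 — 6,2 | c25 | S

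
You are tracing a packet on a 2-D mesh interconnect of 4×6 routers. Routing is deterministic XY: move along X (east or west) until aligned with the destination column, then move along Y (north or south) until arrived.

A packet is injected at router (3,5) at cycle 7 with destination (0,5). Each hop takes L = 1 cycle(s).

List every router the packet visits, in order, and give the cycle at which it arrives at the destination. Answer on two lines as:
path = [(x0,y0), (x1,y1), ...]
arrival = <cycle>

path = [(3,5), (2,5), (1,5), (0,5)]
arrival = 10

[0] x=3 y=5 t=7
[1] x=2 y=5 t=8 →W
[2] x=1 y=5 t=9 →W
[3] x=0 y=5 t=10 →W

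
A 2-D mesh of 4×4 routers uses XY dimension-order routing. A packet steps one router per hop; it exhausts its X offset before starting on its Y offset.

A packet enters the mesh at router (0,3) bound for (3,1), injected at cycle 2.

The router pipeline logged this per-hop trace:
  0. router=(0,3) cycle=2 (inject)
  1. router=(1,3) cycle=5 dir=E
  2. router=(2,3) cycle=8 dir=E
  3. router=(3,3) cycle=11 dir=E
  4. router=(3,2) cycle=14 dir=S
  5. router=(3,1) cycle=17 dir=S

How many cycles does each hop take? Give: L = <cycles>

From hop 0 (2) to hop 1 (5): +3 cycles.
That increment is L by definition: L = 3.

L = 3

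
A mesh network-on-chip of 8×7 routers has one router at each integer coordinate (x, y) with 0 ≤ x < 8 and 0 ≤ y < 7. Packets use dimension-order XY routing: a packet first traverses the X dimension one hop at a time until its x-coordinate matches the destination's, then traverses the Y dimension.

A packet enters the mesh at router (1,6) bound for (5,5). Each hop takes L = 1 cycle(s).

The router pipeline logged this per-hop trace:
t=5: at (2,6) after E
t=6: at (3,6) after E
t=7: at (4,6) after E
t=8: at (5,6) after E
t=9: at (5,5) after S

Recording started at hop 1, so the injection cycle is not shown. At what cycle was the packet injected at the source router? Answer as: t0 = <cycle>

At hop 1 the cycle is 5; in general cyc_k = t0 + kL.
So t0 = 5 − 1·1 = 4.

t0 = 4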